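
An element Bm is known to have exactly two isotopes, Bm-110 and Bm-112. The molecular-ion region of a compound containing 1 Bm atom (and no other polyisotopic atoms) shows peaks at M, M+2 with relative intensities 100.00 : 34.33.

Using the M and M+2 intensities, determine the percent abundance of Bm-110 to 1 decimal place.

Let p = fractional abundance of Bm-110. I(M+2)/I(M) = [C(1,1)·p^0·(1−p)] / p^1 = 1·(1−p)/p = 34.33/100.00 = 0.3433
(1−p)/p = 0.3433/1 = 0.3433  ⇒  p = 1/(1 + 0.3433) = 0.7444
Bm-110: 74.4%, Bm-112: 25.6%.

74.4%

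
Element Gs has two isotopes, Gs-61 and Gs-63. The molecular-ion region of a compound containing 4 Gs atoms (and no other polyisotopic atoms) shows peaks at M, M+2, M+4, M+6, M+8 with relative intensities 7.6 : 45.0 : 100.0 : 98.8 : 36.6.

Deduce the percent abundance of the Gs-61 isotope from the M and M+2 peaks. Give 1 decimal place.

Write p for the Gs-61 fraction. I(M+2)/I(M) = [C(4,1)·p^3·(1−p)] / p^4 = 4·(1−p)/p = 45.0/7.6 = 5.9211
(1−p)/p = 5.9211/4 = 1.4803  ⇒  p = 1/(1 + 1.4803) = 0.4032
Gs-61: 40.3%, Gs-63: 59.7%.

40.3%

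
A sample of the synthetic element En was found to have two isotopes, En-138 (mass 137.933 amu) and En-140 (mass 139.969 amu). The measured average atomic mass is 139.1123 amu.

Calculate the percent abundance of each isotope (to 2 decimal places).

En-138: 42.08%, En-140: 57.92%

Let x be the fractional abundance of En-138; then En-140 has abundance 1 − x.
137.933·x + 139.969·(1 − x) = 139.1123
(137.933 − 139.969)·x = 139.1123 − 139.969
x = -0.8567 / -2.036 = 0.42078 → 42.08% En-138, 57.92% En-140.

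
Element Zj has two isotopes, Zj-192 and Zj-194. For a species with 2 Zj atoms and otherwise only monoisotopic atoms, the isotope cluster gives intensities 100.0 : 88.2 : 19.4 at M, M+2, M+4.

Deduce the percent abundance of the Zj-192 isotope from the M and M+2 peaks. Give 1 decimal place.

69.4%

Let p = fractional abundance of Zj-192. I(M+2)/I(M) = [C(2,1)·p^1·(1−p)] / p^2 = 2·(1−p)/p = 88.2/100.0 = 0.8820
(1−p)/p = 0.8820/2 = 0.4410  ⇒  p = 1/(1 + 0.4410) = 0.6940
Zj-192: 69.4%, Zj-194: 30.6%.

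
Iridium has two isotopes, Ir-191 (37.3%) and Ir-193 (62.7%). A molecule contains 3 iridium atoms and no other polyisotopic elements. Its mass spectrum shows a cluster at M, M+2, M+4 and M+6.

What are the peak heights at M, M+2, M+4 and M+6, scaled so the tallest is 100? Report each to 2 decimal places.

11.80 : 59.49 : 100.00 : 56.03

Expanding (0.373 + 0.627)^3:
P(M) = 0.373^3 = 0.051895
P(M+2) = 3 × 0.373^2 × 0.627^1 = 0.261702
P(M+4) = 3 × 0.373^1 × 0.627^2 = 0.439911
P(M+6) = 0.627^3 = 0.246492
The M+4 peak is largest (0.439911); scaling to 100 gives 11.80 : 59.49 : 100.00 : 56.03.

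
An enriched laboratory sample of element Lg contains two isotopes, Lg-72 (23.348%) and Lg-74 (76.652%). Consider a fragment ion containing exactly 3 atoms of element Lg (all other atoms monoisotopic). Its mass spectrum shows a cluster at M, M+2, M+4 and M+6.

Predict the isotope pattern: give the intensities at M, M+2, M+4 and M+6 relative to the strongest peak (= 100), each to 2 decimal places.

Expanding (0.23348 + 0.76652)^3:
P(M) = 0.23348^3 = 0.012728
P(M+2) = 3 × 0.23348^2 × 0.76652^1 = 0.125356
P(M+4) = 3 × 0.23348^1 × 0.76652^2 = 0.411546
P(M+6) = 0.76652^3 = 0.450371
The M+6 peak is largest (0.450371); scaling to 100 gives 2.83 : 27.83 : 91.38 : 100.00.

2.83 : 27.83 : 91.38 : 100.00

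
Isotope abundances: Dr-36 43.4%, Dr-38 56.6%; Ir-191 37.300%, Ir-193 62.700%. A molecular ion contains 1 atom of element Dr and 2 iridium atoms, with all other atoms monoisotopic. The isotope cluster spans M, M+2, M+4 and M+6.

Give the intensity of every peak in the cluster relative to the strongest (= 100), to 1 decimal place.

13.9 : 64.7 : 100.0 : 51.1

Element Dr pattern (n=1): 0.4340 : 0.5660
Iridium pattern (n=2): 0.139129 : 0.467742 : 0.393129
Convolve the two distributions (both contribute in 2-u steps):
  M: 0.4340×0.139129 = 0.060382
  M+2: 0.4340×0.467742 + 0.5660×0.139129 = 0.281747
  M+4: 0.4340×0.393129 + 0.5660×0.467742 = 0.435360
  M+6: 0.5660×0.393129 = 0.222511
Scale to base peak (0.435360) = 100: 13.9 : 64.7 : 100.0 : 51.1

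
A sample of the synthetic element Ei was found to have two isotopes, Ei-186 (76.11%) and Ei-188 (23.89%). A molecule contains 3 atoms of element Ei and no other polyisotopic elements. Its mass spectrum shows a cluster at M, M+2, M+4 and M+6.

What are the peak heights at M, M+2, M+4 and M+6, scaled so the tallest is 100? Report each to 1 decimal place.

Each Ei atom is independently Ei-186 (p = 0.7611) or Ei-188 (q = 0.2389); the cluster is the binomial expansion (p + q)^3.
P(M) = 0.7611^3 = 0.440885
P(M+2) = 3 × 0.7611^2 × 0.2389^1 = 0.415165
P(M+4) = 3 × 0.7611^1 × 0.2389^2 = 0.130315
P(M+6) = 0.2389^3 = 0.013635
The M peak is largest (0.440885); scaling to 100 gives 100.0 : 94.2 : 29.6 : 3.1.

100.0 : 94.2 : 29.6 : 3.1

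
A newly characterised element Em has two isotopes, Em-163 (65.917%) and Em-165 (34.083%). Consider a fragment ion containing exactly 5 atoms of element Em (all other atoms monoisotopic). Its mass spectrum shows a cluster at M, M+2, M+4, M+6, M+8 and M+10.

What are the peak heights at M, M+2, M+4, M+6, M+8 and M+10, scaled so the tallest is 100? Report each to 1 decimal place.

37.4 : 96.7 : 100.0 : 51.7 : 13.4 : 1.4

Expanding (0.65917 + 0.34083)^5:
P(M) = 0.65917^5 = 0.124448
P(M+2) = 5 × 0.65917^4 × 0.34083^1 = 0.321734
P(M+4) = 10 × 0.65917^3 × 0.34083^2 = 0.332712
P(M+6) = 10 × 0.65917^2 × 0.34083^3 = 0.172032
P(M+8) = 5 × 0.65917^1 × 0.34083^4 = 0.044475
P(M+10) = 0.34083^5 = 0.004599
The M+4 peak is largest (0.332712); scaling to 100 gives 37.4 : 96.7 : 100.0 : 51.7 : 13.4 : 1.4.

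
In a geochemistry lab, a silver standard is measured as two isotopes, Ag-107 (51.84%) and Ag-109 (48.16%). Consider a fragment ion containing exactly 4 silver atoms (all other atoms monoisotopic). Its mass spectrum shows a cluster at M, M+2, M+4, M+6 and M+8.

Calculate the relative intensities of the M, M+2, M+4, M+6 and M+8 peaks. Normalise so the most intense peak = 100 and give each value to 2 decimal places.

Expanding (0.5184 + 0.4816)^4:
P(M) = 0.5184^4 = 0.072220
P(M+2) = 4 × 0.5184^3 × 0.4816^1 = 0.268375
P(M+4) = 6 × 0.5184^2 × 0.4816^2 = 0.373985
P(M+6) = 4 × 0.5184^1 × 0.4816^3 = 0.231624
P(M+8) = 0.4816^4 = 0.053795
The M+4 peak is largest (0.373985); scaling to 100 gives 19.31 : 71.76 : 100.00 : 61.93 : 14.38.

19.31 : 71.76 : 100.00 : 61.93 : 14.38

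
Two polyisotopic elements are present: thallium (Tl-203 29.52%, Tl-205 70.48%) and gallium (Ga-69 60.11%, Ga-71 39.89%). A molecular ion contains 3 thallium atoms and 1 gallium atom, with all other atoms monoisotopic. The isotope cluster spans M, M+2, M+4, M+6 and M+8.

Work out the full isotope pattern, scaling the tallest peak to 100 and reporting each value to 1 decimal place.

4.0 : 31.4 : 87.6 : 100.0 : 36.2

Thallium pattern (n=3): 0.02572463 : 0.18425524 : 0.43991564 : 0.35010449
Gallium pattern (n=1): 0.6011 : 0.3989
Convolve the two distributions (both contribute in 2-u steps):
  M: 0.02572463×0.6011 = 0.015463
  M+2: 0.02572463×0.3989 + 0.18425524×0.6011 = 0.121017
  M+4: 0.18425524×0.3989 + 0.43991564×0.6011 = 0.337933
  M+6: 0.43991564×0.3989 + 0.35010449×0.6011 = 0.385930
  M+8: 0.35010449×0.3989 = 0.139657
Scale to base peak (0.385930) = 100: 4.0 : 31.4 : 87.6 : 100.0 : 36.2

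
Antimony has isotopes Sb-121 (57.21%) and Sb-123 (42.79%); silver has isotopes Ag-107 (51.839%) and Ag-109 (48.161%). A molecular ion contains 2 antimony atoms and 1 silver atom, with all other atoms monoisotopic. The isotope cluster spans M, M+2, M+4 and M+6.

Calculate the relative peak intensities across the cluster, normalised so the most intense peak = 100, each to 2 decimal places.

Antimony pattern (n=2): 0.32729841 : 0.48960318 : 0.18309841
Silver pattern (n=1): 0.51839 : 0.48161
Convolve the two distributions (both contribute in 2-u steps):
  M: 0.32729841×0.51839 = 0.169668
  M+2: 0.32729841×0.48161 + 0.48960318×0.51839 = 0.411436
  M+4: 0.48960318×0.48161 + 0.18309841×0.51839 = 0.330714
  M+6: 0.18309841×0.48161 = 0.088182
Scale to base peak (0.411436) = 100: 41.24 : 100.00 : 80.38 : 21.43

41.24 : 100.00 : 80.38 : 21.43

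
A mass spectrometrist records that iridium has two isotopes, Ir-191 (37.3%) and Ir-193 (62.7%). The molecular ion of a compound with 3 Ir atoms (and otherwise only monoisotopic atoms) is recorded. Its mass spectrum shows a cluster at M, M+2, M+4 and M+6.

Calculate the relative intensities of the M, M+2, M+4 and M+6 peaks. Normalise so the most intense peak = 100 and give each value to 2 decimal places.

Each Ir atom is independently Ir-191 (p = 0.373) or Ir-193 (q = 0.627); the cluster is the binomial expansion (p + q)^3.
P(M) = 0.373^3 = 0.051895
P(M+2) = 3 × 0.373^2 × 0.627^1 = 0.261702
P(M+4) = 3 × 0.373^1 × 0.627^2 = 0.439911
P(M+6) = 0.627^3 = 0.246492
The M+4 peak is largest (0.439911); scaling to 100 gives 11.80 : 59.49 : 100.00 : 56.03.

11.80 : 59.49 : 100.00 : 56.03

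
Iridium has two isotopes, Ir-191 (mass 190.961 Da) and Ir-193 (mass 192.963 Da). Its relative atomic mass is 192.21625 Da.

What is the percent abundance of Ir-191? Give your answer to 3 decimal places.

37.300%

Writing the weighted mean with unknown fraction x of Ir-191:
190.961·x + 192.963·(1 − x) = 192.21625
(190.961 − 192.963)·x = 192.21625 − 192.963
x = -0.74675 / -2.002 = 0.37300 → 37.300% Ir-191, 62.700% Ir-193.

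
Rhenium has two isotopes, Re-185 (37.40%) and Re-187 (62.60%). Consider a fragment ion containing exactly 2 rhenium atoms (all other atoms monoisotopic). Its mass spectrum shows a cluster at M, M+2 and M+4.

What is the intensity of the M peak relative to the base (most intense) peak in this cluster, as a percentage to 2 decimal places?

29.87%

(0.3740 + 0.6260)^2 gives M 0.1399, M+2 0.4682, M+4 0.3919; the largest is M+2.
P(M+2) = C(2,1) × 0.3740^1 × 0.6260^1 = 2 × 0.3740 × 0.6260 = 0.468248 (base)
P(M) = C(2,0) × 0.3740^2 × 0.6260^0 = 1 × 0.139876 × 1.0000 = 0.139876
Relative intensity = 0.139876 / 0.468248 × 100 = 29.87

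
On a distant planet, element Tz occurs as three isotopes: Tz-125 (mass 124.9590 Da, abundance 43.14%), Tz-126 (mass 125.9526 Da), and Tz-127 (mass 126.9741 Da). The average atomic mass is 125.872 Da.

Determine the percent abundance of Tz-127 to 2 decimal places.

Let x and y be the fractions of Tz-126 and Tz-127. Then x + y = 1 − 0.4314 = 0.5686 and 125.9526x + 126.9741y = 125.872 − 0.4314×124.9590 = 71.9646874.
Substituting: 125.9526x + 126.9741(0.5686 − x) = 71.9646874
(125.9526 − 126.9741)x = -0.23278586  ⇒  x = 0.22789, y = 0.34071
Tz-126: 22.79%, Tz-127: 34.07%.

34.07%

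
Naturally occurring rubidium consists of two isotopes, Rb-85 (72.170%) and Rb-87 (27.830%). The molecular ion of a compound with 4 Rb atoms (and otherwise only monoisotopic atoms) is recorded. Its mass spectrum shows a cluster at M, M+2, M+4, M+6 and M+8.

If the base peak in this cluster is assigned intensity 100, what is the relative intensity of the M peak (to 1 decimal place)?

64.8

Term probabilities: M 0.2713, M+2 0.4184, M+4 0.2420, M+6 0.0622, M+8 0.0060. Base peak = M+2.
P(M+2) = C(4,1) × 0.72170^3 × 0.27830^1 = 4 × 0.37589809 × 0.2783 = 0.418450 (base)
P(M) = C(4,0) × 0.72170^4 × 0.27830^0 = 1 × 0.27128565 × 1.0000 = 0.271286
Relative intensity = 0.271286 / 0.418450 × 100 = 64.8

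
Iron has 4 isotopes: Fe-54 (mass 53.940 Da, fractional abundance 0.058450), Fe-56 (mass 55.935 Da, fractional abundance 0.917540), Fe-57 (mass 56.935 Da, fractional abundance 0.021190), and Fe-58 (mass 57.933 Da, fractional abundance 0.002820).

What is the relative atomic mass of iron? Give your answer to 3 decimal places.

55.845 Da

Ar = Σ fᵢ·mᵢ = 0.058450 × 53.940 + 0.917540 × 55.935 + 0.021190 × 56.935 + 0.002820 × 57.933
= 3.1528 + 51.3226 + 1.2065 + 0.1634 = 55.8453 Da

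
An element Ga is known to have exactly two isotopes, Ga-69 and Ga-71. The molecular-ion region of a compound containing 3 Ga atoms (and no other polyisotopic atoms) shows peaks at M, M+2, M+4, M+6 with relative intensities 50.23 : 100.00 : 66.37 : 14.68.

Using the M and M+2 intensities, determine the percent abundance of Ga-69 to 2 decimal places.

60.11%

Let p = fractional abundance of Ga-69. I(M+2)/I(M) = [C(3,1)·p^2·(1−p)] / p^3 = 3·(1−p)/p = 100.00/50.23 = 1.9908
(1−p)/p = 1.9908/3 = 0.6636  ⇒  p = 1/(1 + 0.6636) = 0.6011
Ga-69: 60.11%, Ga-71: 39.89%.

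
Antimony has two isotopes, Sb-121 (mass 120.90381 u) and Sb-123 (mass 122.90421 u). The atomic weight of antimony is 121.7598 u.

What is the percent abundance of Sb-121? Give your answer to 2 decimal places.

With x = fraction of Sb-121 (so Sb-123 is 1 − x):
120.90381·x + 122.90421·(1 − x) = 121.7598
(120.90381 − 122.90421)·x = 121.7598 − 122.90421
x = -1.14441 / -2.00040 = 0.57209 → 57.21% Sb-121, 42.79% Sb-123.

57.21%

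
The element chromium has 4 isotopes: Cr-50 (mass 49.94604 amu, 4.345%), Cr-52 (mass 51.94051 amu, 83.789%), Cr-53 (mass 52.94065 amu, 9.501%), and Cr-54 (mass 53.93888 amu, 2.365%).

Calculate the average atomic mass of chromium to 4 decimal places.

Weight each isotope mass by its fractional abundance: 0.04345 × 49.94604 + 0.83789 × 51.94051 + 0.09501 × 52.94065 + 0.02365 × 53.93888
= 2.170155 + 43.520434 + 5.029891 + 1.275655 = 51.996135 amu

51.9961 amu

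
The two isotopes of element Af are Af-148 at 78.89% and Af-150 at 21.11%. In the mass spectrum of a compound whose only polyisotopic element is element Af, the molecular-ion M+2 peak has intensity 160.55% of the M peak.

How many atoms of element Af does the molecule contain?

6

For n independent Af atoms, I(M+2)/I(M) = n · (abundance Af-150) / (abundance Af-148) = n · 0.2111/0.7889.
n = 1.6055 × 0.7889/0.2111 = 6.00 ≈ 6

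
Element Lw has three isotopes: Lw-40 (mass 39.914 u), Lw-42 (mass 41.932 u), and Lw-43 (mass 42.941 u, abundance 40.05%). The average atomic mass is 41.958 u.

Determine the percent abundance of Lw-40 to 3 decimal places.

Let x and y be the fractions of Lw-40 and Lw-42. Then x + y = 1 − 0.4005 = 0.5995 and 39.914x + 41.932y = 41.958 − 0.4005×42.941 = 24.7601295.
Substituting: 39.914x + 41.932(0.5995 − x) = 24.7601295
(39.914 − 41.932)x = -0.3781045  ⇒  x = 0.18737, y = 0.41213
Lw-40: 18.737%, Lw-42: 41.213%.

18.737%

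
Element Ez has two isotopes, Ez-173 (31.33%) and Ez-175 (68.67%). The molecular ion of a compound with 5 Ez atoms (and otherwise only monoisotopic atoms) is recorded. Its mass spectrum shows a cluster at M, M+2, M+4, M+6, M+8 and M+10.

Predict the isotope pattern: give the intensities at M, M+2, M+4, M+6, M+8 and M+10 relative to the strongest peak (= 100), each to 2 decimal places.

0.87 : 9.50 : 41.63 : 91.25 : 100.00 : 43.84

Expanding (0.3133 + 0.6867)^5:
P(M) = 0.3133^5 = 0.003019
P(M+2) = 5 × 0.3133^4 × 0.6867^1 = 0.033081
P(M+4) = 10 × 0.3133^3 × 0.6867^2 = 0.145016
P(M+6) = 10 × 0.3133^2 × 0.6867^3 = 0.317850
P(M+8) = 5 × 0.3133^1 × 0.6867^4 = 0.348336
P(M+10) = 0.6867^5 = 0.152699
The M+8 peak is largest (0.348336); scaling to 100 gives 0.87 : 9.50 : 41.63 : 91.25 : 100.00 : 43.84.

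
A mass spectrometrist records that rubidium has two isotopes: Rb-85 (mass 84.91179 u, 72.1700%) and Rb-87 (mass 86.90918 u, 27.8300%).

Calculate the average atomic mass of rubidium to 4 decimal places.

85.4677 u

The abundance-weighted mean is 0.721700 × 84.91179 + 0.278300 × 86.90918
= 61.280839 + 24.186825 = 85.467664 u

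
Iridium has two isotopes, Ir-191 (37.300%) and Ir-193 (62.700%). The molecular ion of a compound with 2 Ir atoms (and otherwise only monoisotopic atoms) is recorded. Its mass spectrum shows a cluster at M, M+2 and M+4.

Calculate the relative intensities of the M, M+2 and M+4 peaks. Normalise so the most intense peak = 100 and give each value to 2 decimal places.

The 2 Ir atoms are independent, so intensities follow the terms of (0.37300 + 0.62700)^2.
P(M) = 0.37300^2 = 0.139129
P(M+2) = 2 × 0.37300^1 × 0.62700^1 = 0.467742
P(M+4) = 0.62700^2 = 0.393129
The M+2 peak is largest (0.467742); scaling to 100 gives 29.74 : 100.00 : 84.05.

29.74 : 100.00 : 84.05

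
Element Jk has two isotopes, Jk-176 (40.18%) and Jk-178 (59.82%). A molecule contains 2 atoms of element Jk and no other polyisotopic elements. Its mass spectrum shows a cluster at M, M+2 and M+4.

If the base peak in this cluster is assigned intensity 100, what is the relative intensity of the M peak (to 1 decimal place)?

(0.4018 + 0.5982)^2 gives M 0.1614, M+2 0.4807, M+4 0.3578; the largest is M+2.
P(M+2) = C(2,1) × 0.4018^1 × 0.5982^1 = 2 × 0.4018 × 0.5982 = 0.480714 (base)
P(M) = C(2,0) × 0.4018^2 × 0.5982^0 = 1 × 0.16144324 × 1.0000 = 0.161443
Relative intensity = 0.161443 / 0.480714 × 100 = 33.6

33.6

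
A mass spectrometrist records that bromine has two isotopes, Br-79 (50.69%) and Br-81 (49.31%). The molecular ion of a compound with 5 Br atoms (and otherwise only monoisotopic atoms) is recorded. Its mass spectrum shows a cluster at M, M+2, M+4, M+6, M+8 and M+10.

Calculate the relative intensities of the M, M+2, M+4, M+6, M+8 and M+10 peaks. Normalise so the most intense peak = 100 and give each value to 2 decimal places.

The 5 Br atoms are independent, so intensities follow the terms of (0.5069 + 0.4931)^5.
P(M) = 0.5069^5 = 0.033467
P(M+2) = 5 × 0.5069^4 × 0.4931^1 = 0.162777
P(M+4) = 10 × 0.5069^3 × 0.4931^2 = 0.316692
P(M+6) = 10 × 0.5069^2 × 0.4931^3 = 0.308070
P(M+8) = 5 × 0.5069^1 × 0.4931^4 = 0.149842
P(M+10) = 0.4931^5 = 0.029152
The M+4 peak is largest (0.316692); scaling to 100 gives 10.57 : 51.40 : 100.00 : 97.28 : 47.31 : 9.21.

10.57 : 51.40 : 100.00 : 97.28 : 47.31 : 9.21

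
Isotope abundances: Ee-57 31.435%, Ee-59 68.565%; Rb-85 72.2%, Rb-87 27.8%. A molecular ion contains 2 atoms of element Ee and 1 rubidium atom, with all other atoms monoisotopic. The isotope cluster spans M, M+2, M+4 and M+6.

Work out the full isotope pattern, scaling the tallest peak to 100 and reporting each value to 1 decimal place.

15.5 : 73.7 : 100.0 : 28.5

Element Ee pattern (n=2): 0.09881592 : 0.43106816 : 0.47011592
Rubidium pattern (n=1): 0.7220 : 0.2780
Convolve the two distributions (both contribute in 2-u steps):
  M: 0.09881592×0.7220 = 0.071345
  M+2: 0.09881592×0.2780 + 0.43106816×0.7220 = 0.338702
  M+4: 0.43106816×0.2780 + 0.47011592×0.7220 = 0.459261
  M+6: 0.47011592×0.2780 = 0.130692
Scale to base peak (0.459261) = 100: 15.5 : 73.7 : 100.0 : 28.5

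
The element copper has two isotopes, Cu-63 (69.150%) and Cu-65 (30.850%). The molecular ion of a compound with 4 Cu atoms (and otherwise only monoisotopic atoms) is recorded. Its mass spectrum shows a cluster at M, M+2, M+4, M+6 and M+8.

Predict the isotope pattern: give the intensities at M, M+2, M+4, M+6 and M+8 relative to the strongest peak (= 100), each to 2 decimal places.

56.04 : 100.00 : 66.92 : 19.90 : 2.22

The 4 Cu atoms are independent, so intensities follow the terms of (0.69150 + 0.30850)^4.
P(M) = 0.69150^4 = 0.228649
P(M+2) = 4 × 0.69150^3 × 0.30850^1 = 0.408030
P(M+4) = 6 × 0.69150^2 × 0.30850^2 = 0.273052
P(M+6) = 4 × 0.69150^1 × 0.30850^3 = 0.081212
P(M+8) = 0.30850^4 = 0.009058
The M+2 peak is largest (0.408030); scaling to 100 gives 56.04 : 100.00 : 66.92 : 19.90 : 2.22.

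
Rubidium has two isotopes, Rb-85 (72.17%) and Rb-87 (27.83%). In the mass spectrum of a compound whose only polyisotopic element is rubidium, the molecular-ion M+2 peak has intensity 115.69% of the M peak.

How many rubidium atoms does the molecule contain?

For n independent Rb atoms, I(M+2)/I(M) = n · (abundance Rb-87) / (abundance Rb-85) = n · 0.2783/0.7217.
n = 1.1569 × 0.7217/0.2783 = 3.00 ≈ 3

3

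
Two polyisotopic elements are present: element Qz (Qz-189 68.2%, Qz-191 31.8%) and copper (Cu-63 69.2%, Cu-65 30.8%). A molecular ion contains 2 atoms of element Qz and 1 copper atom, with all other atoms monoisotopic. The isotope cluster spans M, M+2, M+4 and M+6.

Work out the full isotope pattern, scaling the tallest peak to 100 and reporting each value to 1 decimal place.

72.6 : 100.0 : 45.9 : 7.0

Element Qz pattern (n=2): 0.465124 : 0.433752 : 0.101124
Copper pattern (n=1): 0.6920 : 0.3080
Convolve the two distributions (both contribute in 2-u steps):
  M: 0.465124×0.6920 = 0.321866
  M+2: 0.465124×0.3080 + 0.433752×0.6920 = 0.443415
  M+4: 0.433752×0.3080 + 0.101124×0.6920 = 0.203573
  M+6: 0.101124×0.3080 = 0.031146
Scale to base peak (0.443415) = 100: 72.6 : 100.0 : 45.9 : 7.0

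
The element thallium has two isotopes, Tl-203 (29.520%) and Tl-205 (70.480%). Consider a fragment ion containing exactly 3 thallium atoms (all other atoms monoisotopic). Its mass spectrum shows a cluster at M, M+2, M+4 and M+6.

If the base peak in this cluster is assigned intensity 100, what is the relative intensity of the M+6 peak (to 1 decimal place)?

Term probabilities: M 0.0257, M+2 0.1843, M+4 0.4399, M+6 0.3501. Base peak = M+4.
P(M+4) = C(3,2) × 0.29520^1 × 0.70480^2 = 3 × 0.2952 × 0.49674304 = 0.439916 (base)
P(M+6) = C(3,3) × 0.29520^0 × 0.70480^3 = 1 × 1.0000 × 0.35010449 = 0.350104
Relative intensity = 0.350104 / 0.439916 × 100 = 79.6

79.6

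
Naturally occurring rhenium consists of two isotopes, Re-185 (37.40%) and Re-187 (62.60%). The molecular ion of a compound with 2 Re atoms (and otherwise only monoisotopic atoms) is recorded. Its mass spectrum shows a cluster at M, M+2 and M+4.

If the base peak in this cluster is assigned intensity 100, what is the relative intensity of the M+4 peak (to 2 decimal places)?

(0.3740 + 0.6260)^2 gives M 0.1399, M+2 0.4682, M+4 0.3919; the largest is M+2.
P(M+2) = C(2,1) × 0.3740^1 × 0.6260^1 = 2 × 0.3740 × 0.6260 = 0.468248 (base)
P(M+4) = C(2,2) × 0.3740^0 × 0.6260^2 = 1 × 1.0000 × 0.391876 = 0.391876
Relative intensity = 0.391876 / 0.468248 × 100 = 83.69

83.69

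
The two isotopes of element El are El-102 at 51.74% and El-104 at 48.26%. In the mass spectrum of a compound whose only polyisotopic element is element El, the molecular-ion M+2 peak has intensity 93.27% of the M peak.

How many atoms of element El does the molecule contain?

1

With n El atoms, P(M+2)/P(M) = C(n,1)·p^(n−1)q / p^n = n·q/p = n · 0.4826/0.5174.
n = 0.9327 × 0.5174/0.4826 = 1.00 ≈ 1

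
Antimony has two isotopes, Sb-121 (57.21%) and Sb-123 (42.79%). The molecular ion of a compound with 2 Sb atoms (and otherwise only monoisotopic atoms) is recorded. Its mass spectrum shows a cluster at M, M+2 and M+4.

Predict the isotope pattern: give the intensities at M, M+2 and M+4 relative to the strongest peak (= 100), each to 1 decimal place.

66.8 : 100.0 : 37.4

Expanding (0.5721 + 0.4279)^2:
P(M) = 0.5721^2 = 0.327298
P(M+2) = 2 × 0.5721^1 × 0.4279^1 = 0.489603
P(M+4) = 0.4279^2 = 0.183098
The M+2 peak is largest (0.489603); scaling to 100 gives 66.8 : 100.0 : 37.4.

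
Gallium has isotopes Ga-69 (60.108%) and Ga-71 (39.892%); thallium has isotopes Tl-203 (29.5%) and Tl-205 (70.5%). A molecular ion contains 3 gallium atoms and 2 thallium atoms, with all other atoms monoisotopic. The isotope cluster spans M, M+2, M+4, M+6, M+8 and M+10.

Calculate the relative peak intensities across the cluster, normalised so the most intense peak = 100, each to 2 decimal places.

Gallium pattern (n=3): 0.2171685 : 0.432386 : 0.2869625 : 0.063483
Thallium pattern (n=2): 0.087025 : 0.41595 : 0.497025
Convolve the two distributions (both contribute in 2-u steps):
  M: 0.2171685×0.087025 = 0.018899
  M+2: 0.2171685×0.41595 + 0.432386×0.087025 = 0.127960
  M+4: 0.2171685×0.497025 + 0.432386×0.41595 + 0.2869625×0.087025 = 0.312762
  M+6: 0.432386×0.497025 + 0.2869625×0.41595 + 0.063483×0.087025 = 0.339793
  M+8: 0.2869625×0.497025 + 0.063483×0.41595 = 0.169033
  M+10: 0.063483×0.497025 = 0.031553
Scale to base peak (0.339793) = 100: 5.56 : 37.66 : 92.04 : 100.00 : 49.75 : 9.29

5.56 : 37.66 : 92.04 : 100.00 : 49.75 : 9.29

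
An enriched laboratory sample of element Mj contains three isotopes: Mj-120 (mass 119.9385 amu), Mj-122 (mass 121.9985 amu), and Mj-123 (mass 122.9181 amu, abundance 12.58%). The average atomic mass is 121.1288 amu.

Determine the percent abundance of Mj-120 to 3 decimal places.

47.834%

Let x and y be the fractions of Mj-120 and Mj-122. Then x + y = 1 − 0.1258 = 0.8742 and 119.9385x + 121.9985y = 121.1288 − 0.1258×122.9181 = 105.66570302.
Substituting: 119.9385x + 121.9985(0.8742 − x) = 105.66570302
(119.9385 − 121.9985)x = -0.98538568  ⇒  x = 0.47834, y = 0.39586
Mj-120: 47.834%, Mj-122: 39.586%.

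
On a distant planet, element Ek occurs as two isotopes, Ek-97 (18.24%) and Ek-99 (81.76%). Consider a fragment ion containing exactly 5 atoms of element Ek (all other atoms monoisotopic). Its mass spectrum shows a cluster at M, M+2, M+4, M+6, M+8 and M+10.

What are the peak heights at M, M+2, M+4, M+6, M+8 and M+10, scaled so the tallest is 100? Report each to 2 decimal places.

The 5 Ek atoms are independent, so intensities follow the terms of (0.1824 + 0.8176)^5.
P(M) = 0.1824^5 = 0.000202
P(M+2) = 5 × 0.1824^4 × 0.8176^1 = 0.004525
P(M+4) = 10 × 0.1824^3 × 0.8176^2 = 0.040565
P(M+6) = 10 × 0.1824^2 × 0.8176^3 = 0.181833
P(M+8) = 5 × 0.1824^1 × 0.8176^4 = 0.407529
P(M+10) = 0.8176^5 = 0.365346
The M+8 peak is largest (0.407529); scaling to 100 gives 0.05 : 1.11 : 9.95 : 44.62 : 100.00 : 89.65.

0.05 : 1.11 : 9.95 : 44.62 : 100.00 : 89.65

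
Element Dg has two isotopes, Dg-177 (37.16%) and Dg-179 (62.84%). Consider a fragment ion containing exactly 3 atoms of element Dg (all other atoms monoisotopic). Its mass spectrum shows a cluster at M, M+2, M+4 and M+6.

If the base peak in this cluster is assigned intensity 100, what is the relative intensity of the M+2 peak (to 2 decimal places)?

(0.3716 + 0.6284)^3 gives M 0.0513, M+2 0.2603, M+4 0.4402, M+6 0.2481; the largest is M+4.
P(M+4) = C(3,2) × 0.3716^1 × 0.6284^2 = 3 × 0.3716 × 0.39488656 = 0.440220 (base)
P(M+2) = C(3,1) × 0.3716^2 × 0.6284^1 = 3 × 0.13808656 × 0.6284 = 0.260321
Relative intensity = 0.260321 / 0.440220 × 100 = 59.13

59.13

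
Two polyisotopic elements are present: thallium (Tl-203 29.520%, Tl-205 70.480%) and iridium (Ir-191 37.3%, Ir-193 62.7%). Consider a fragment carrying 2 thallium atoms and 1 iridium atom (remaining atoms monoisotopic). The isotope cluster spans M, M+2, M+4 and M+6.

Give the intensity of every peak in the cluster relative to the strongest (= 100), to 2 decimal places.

7.28 : 47.03 : 100.00 : 69.80

Thallium pattern (n=2): 0.08714304 : 0.41611392 : 0.49674304
Iridium pattern (n=1): 0.3730 : 0.6270
Convolve the two distributions (both contribute in 2-u steps):
  M: 0.08714304×0.3730 = 0.032504
  M+2: 0.08714304×0.6270 + 0.41611392×0.3730 = 0.209849
  M+4: 0.41611392×0.6270 + 0.49674304×0.3730 = 0.446189
  M+6: 0.49674304×0.6270 = 0.311458
Scale to base peak (0.446189) = 100: 7.28 : 47.03 : 100.00 : 69.80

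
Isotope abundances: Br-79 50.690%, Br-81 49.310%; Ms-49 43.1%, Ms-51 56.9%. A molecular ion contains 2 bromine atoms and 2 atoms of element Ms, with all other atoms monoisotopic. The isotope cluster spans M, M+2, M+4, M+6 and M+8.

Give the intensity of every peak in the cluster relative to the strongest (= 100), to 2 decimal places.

Bromine pattern (n=2): 0.25694761 : 0.49990478 : 0.24314761
Element Ms pattern (n=2): 0.185761 : 0.490478 : 0.323761
Convolve the two distributions (both contribute in 2-u steps):
  M: 0.25694761×0.185761 = 0.047731
  M+2: 0.25694761×0.490478 + 0.49990478×0.185761 = 0.218890
  M+4: 0.25694761×0.323761 + 0.49990478×0.490478 + 0.24314761×0.185761 = 0.373549
  M+6: 0.49990478×0.323761 + 0.24314761×0.490478 = 0.281108
  M+8: 0.24314761×0.323761 = 0.078722
Scale to base peak (0.373549) = 100: 12.78 : 58.60 : 100.00 : 75.25 : 21.07

12.78 : 58.60 : 100.00 : 75.25 : 21.07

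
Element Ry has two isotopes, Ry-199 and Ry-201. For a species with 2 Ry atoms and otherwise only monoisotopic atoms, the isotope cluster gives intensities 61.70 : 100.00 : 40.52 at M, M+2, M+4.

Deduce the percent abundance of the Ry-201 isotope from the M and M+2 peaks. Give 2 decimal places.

44.76%

Let p = fractional abundance of Ry-199. I(M+2)/I(M) = [C(2,1)·p^1·(1−p)] / p^2 = 2·(1−p)/p = 100.00/61.70 = 1.6207
(1−p)/p = 1.6207/2 = 0.8104  ⇒  p = 1/(1 + 0.8104) = 0.5524
Ry-199: 55.24%, Ry-201: 44.76%.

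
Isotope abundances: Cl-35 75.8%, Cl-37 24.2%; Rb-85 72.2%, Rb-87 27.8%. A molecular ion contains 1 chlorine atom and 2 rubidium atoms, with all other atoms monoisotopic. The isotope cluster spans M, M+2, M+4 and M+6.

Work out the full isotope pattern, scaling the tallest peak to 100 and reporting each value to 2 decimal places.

Chlorine pattern (n=1): 0.7580 : 0.2420
Rubidium pattern (n=2): 0.521284 : 0.401432 : 0.077284
Convolve the two distributions (both contribute in 2-u steps):
  M: 0.7580×0.521284 = 0.395133
  M+2: 0.7580×0.401432 + 0.2420×0.521284 = 0.430436
  M+4: 0.7580×0.077284 + 0.2420×0.401432 = 0.155728
  M+6: 0.2420×0.077284 = 0.018703
Scale to base peak (0.430436) = 100: 91.80 : 100.00 : 36.18 : 4.35

91.80 : 100.00 : 36.18 : 4.35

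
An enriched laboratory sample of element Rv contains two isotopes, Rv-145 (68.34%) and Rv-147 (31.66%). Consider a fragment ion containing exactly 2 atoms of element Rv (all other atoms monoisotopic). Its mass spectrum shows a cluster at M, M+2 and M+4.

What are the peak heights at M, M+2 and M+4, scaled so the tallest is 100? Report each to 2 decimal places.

Each Rv atom is independently Rv-145 (p = 0.6834) or Rv-147 (q = 0.3166); the cluster is the binomial expansion (p + q)^2.
P(M) = 0.6834^2 = 0.467036
P(M+2) = 2 × 0.6834^1 × 0.3166^1 = 0.432729
P(M+4) = 0.3166^2 = 0.100236
The M peak is largest (0.467036); scaling to 100 gives 100.00 : 92.65 : 21.46.

100.00 : 92.65 : 21.46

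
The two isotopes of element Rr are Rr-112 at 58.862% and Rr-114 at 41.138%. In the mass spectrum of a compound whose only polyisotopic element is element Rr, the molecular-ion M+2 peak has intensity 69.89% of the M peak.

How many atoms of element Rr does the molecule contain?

1

For n independent Rr atoms, I(M+2)/I(M) = n · (abundance Rr-114) / (abundance Rr-112) = n · 0.41138/0.58862.
n = 0.6989 × 0.58862/0.41138 = 1.00 ≈ 1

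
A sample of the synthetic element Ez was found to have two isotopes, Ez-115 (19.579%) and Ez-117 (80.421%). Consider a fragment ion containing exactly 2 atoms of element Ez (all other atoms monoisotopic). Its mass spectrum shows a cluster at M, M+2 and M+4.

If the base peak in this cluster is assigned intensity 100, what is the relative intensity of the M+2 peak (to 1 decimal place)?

Term probabilities: M 0.0383, M+2 0.3149, M+4 0.6468. Base peak = M+4.
P(M+4) = C(2,2) × 0.19579^0 × 0.80421^2 = 1 × 1.0000 × 0.64675372 = 0.646754 (base)
P(M+2) = C(2,1) × 0.19579^1 × 0.80421^1 = 2 × 0.19579 × 0.80421 = 0.314913
Relative intensity = 0.314913 / 0.646754 × 100 = 48.7

48.7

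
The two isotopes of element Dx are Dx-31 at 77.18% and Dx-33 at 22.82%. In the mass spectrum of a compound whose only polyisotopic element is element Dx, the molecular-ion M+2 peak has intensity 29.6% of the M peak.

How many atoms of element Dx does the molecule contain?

1

With n Dx atoms, P(M+2)/P(M) = C(n,1)·p^(n−1)q / p^n = n·q/p = n · 0.2282/0.7718.
n = 0.296 × 0.7718/0.2282 = 1.00 ≈ 1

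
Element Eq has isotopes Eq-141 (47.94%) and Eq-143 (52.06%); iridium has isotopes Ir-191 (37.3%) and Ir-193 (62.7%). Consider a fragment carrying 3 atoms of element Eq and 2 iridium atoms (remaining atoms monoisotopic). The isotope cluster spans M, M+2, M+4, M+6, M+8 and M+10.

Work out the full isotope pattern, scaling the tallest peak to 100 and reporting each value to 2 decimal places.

Element Eq pattern (n=3): 0.1101778 : 0.35893969 : 0.38978723 : 0.14109528
Iridium pattern (n=2): 0.139129 : 0.467742 : 0.393129
Convolve the two distributions (both contribute in 2-u steps):
  M: 0.1101778×0.139129 = 0.015329
  M+2: 0.1101778×0.467742 + 0.35893969×0.139129 = 0.101474
  M+4: 0.1101778×0.393129 + 0.35893969×0.467742 + 0.38978723×0.139129 = 0.265436
  M+6: 0.35893969×0.393129 + 0.38978723×0.467742 + 0.14109528×0.139129 = 0.343060
  M+8: 0.38978723×0.393129 + 0.14109528×0.467742 = 0.219233
  M+10: 0.14109528×0.393129 = 0.055469
Scale to base peak (0.343060) = 100: 4.47 : 29.58 : 77.37 : 100.00 : 63.91 : 16.17

4.47 : 29.58 : 77.37 : 100.00 : 63.91 : 16.17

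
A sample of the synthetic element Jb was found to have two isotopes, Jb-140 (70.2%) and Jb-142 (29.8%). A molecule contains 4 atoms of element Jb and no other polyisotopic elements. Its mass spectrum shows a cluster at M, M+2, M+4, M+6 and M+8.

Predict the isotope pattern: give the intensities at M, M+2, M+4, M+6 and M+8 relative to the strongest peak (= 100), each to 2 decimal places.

58.89 : 100.00 : 63.68 : 18.02 : 1.91

Expanding (0.702 + 0.298)^4:
P(M) = 0.702^4 = 0.242856
P(M+2) = 4 × 0.702^3 × 0.298^1 = 0.412371
P(M+4) = 6 × 0.702^2 × 0.298^2 = 0.262578
P(M+6) = 4 × 0.702^1 × 0.298^3 = 0.074310
P(M+8) = 0.298^4 = 0.007886
The M+2 peak is largest (0.412371); scaling to 100 gives 58.89 : 100.00 : 63.68 : 18.02 : 1.91.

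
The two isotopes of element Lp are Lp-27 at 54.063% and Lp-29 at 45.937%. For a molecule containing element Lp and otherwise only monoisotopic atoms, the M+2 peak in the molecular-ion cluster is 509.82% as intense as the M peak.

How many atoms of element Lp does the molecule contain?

6

For n independent Lp atoms, I(M+2)/I(M) = n · (abundance Lp-29) / (abundance Lp-27) = n · 0.45937/0.54063.
n = 5.0982 × 0.54063/0.45937 = 6.00 ≈ 6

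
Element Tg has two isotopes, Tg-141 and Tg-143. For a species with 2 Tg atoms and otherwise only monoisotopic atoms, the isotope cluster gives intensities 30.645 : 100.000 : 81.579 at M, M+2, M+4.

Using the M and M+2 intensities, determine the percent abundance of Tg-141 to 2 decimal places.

38.00%

Let p = fractional abundance of Tg-141. I(M+2)/I(M) = [C(2,1)·p^1·(1−p)] / p^2 = 2·(1−p)/p = 100.000/30.645 = 3.2632
(1−p)/p = 3.2632/2 = 1.6316  ⇒  p = 1/(1 + 1.6316) = 0.3800
Tg-141: 38.00%, Tg-143: 62.00%.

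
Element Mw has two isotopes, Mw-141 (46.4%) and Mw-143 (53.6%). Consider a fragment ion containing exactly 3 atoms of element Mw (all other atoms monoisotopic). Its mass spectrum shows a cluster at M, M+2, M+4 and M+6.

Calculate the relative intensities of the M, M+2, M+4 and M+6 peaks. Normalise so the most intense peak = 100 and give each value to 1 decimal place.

25.0 : 86.6 : 100.0 : 38.5

Each Mw atom is independently Mw-141 (p = 0.464) or Mw-143 (q = 0.536); the cluster is the binomial expansion (p + q)^3.
P(M) = 0.464^3 = 0.099897
P(M+2) = 3 × 0.464^2 × 0.536^1 = 0.346196
P(M+4) = 3 × 0.464^1 × 0.536^2 = 0.399916
P(M+6) = 0.536^3 = 0.153991
The M+4 peak is largest (0.399916); scaling to 100 gives 25.0 : 86.6 : 100.0 : 38.5.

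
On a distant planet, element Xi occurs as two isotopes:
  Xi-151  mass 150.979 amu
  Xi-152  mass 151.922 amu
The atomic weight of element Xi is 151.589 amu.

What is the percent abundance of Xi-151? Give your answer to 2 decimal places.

Writing the weighted mean with unknown fraction x of Xi-151:
150.979·x + 151.922·(1 − x) = 151.589
(150.979 − 151.922)·x = 151.589 − 151.922
x = -0.333 / -0.943 = 0.35313 → 35.31% Xi-151, 64.69% Xi-152.

35.31%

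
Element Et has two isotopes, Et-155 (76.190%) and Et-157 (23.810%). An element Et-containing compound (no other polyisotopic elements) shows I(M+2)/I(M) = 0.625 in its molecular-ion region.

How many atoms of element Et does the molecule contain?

2

The M+2/M ratio from n Et atoms is n · q/p = n · 0.23810/0.76190.
n = 0.625 × 0.76190/0.23810 = 2.00 ≈ 2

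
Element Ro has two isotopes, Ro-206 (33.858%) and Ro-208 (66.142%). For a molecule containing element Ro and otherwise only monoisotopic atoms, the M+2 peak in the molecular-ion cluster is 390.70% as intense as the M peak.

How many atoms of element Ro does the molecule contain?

The M+2/M ratio from n Ro atoms is n · q/p = n · 0.66142/0.33858.
n = 3.9070 × 0.33858/0.66142 = 2.00 ≈ 2

2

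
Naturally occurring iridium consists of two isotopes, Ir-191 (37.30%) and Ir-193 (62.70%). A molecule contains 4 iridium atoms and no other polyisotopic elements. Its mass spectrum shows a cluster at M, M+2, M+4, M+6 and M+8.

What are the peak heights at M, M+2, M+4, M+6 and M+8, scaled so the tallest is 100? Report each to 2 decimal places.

5.26 : 35.39 : 89.23 : 100.00 : 42.02

Each Ir atom is independently Ir-191 (p = 0.3730) or Ir-193 (q = 0.6270); the cluster is the binomial expansion (p + q)^4.
P(M) = 0.3730^4 = 0.019357
P(M+2) = 4 × 0.3730^3 × 0.6270^1 = 0.130153
P(M+4) = 6 × 0.3730^2 × 0.6270^2 = 0.328174
P(M+6) = 4 × 0.3730^1 × 0.6270^3 = 0.367766
P(M+8) = 0.6270^4 = 0.154550
The M+6 peak is largest (0.367766); scaling to 100 gives 5.26 : 35.39 : 89.23 : 100.00 : 42.02.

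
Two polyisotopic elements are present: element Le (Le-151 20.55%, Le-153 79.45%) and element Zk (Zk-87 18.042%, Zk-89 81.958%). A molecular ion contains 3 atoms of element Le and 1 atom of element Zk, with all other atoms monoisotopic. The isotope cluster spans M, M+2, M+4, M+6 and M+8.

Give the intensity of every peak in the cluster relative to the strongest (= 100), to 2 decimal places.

Element Le pattern (n=3): 0.00867832 : 0.1006558 : 0.38915345 : 0.50151243
Element Zk pattern (n=1): 0.18042 : 0.81958
Convolve the two distributions (both contribute in 2-u steps):
  M: 0.00867832×0.18042 = 0.001566
  M+2: 0.00867832×0.81958 + 0.1006558×0.18042 = 0.025273
  M+4: 0.1006558×0.81958 + 0.38915345×0.18042 = 0.152707
  M+6: 0.38915345×0.81958 + 0.50151243×0.18042 = 0.409425
  M+8: 0.50151243×0.81958 = 0.411030
Scale to base peak (0.411030) = 100: 0.38 : 6.15 : 37.15 : 99.61 : 100.00

0.38 : 6.15 : 37.15 : 99.61 : 100.00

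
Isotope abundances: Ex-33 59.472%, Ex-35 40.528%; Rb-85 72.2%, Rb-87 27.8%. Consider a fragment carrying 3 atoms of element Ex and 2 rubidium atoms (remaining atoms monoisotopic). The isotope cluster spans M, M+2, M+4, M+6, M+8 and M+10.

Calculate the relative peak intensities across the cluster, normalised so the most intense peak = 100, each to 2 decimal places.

Element Ex pattern (n=3): 0.21034763 : 0.43003273 : 0.29305163 : 0.066568
Rubidium pattern (n=2): 0.521284 : 0.401432 : 0.077284
Convolve the two distributions (both contribute in 2-u steps):
  M: 0.21034763×0.521284 = 0.109651
  M+2: 0.21034763×0.401432 + 0.43003273×0.521284 = 0.308609
  M+4: 0.21034763×0.077284 + 0.43003273×0.401432 + 0.29305163×0.521284 = 0.341649
  M+6: 0.43003273×0.077284 + 0.29305163×0.401432 + 0.066568×0.521284 = 0.185576
  M+8: 0.29305163×0.077284 + 0.066568×0.401432 = 0.049371
  M+10: 0.066568×0.077284 = 0.005145
Scale to base peak (0.341649) = 100: 32.09 : 90.33 : 100.00 : 54.32 : 14.45 : 1.51

32.09 : 90.33 : 100.00 : 54.32 : 14.45 : 1.51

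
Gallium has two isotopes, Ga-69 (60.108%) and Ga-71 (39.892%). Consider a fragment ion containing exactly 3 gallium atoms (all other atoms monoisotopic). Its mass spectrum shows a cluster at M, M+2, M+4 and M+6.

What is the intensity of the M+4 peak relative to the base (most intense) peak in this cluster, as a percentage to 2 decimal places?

Term probabilities: M 0.2172, M+2 0.4324, M+4 0.2870, M+6 0.0635. Base peak = M+2.
P(M+2) = C(3,1) × 0.60108^2 × 0.39892^1 = 3 × 0.36129717 × 0.39892 = 0.432386 (base)
P(M+4) = C(3,2) × 0.60108^1 × 0.39892^2 = 3 × 0.60108 × 0.15913717 = 0.286963
Relative intensity = 0.286963 / 0.432386 × 100 = 66.37

66.37%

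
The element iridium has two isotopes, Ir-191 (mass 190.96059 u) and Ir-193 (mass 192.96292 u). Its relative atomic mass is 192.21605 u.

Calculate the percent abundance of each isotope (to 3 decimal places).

Ir-191: 37.300%, Ir-193: 62.700%

Let x be the fractional abundance of Ir-191; then Ir-193 has abundance 1 − x.
190.96059·x + 192.96292·(1 − x) = 192.21605
(190.96059 − 192.96292)·x = 192.21605 − 192.96292
x = -0.74687 / -2.00233 = 0.37300 → 37.300% Ir-191, 62.700% Ir-193.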